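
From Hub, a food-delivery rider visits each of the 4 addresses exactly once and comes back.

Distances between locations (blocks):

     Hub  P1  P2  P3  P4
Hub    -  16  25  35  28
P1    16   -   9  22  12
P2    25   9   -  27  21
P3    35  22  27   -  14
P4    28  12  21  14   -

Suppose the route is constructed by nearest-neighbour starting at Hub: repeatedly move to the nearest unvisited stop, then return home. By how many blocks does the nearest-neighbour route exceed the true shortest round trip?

From Hub: P1=16, P2=25, P4=28, P3=35 → choose P1 (16).
From P1: P2=9, P4=12, P3=22 → choose P2 (9).
From P2: P4=21, P3=27 → choose P4 (21).
From P4: P3=14 → choose P3 (14).
NN route Hub → P1 → P2 → P4 → P3 → Hub costs 95.
Optimal: Hub → P1 → P2 → P3 → P4 → Hub costs 94 (by enumerating all 12 distinct tours).
Excess = 95 − 94 = 1.

1 blocks longer than the optimal tour.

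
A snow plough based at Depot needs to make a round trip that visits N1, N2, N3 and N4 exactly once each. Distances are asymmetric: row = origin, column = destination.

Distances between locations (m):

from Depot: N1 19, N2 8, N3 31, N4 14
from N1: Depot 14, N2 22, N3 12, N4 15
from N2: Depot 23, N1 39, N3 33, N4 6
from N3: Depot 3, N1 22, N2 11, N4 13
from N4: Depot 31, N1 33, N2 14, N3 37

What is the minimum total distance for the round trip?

Depot - N1 - N2 - N3 - N4 - Depot: 19+22+33+13+31 = 118
Depot - N1 - N2 - N4 - N3 - Depot: 19+22+6+37+3 = 87
Depot - N1 - N3 - N2 - N4 - Depot: 19+12+11+6+31 = 79
Depot - N1 - N3 - N4 - N2 - Depot: 19+12+13+14+23 = 81
Depot - N1 - N4 - N2 - N3 - Depot: 19+15+14+33+3 = 84
Depot - N1 - N4 - N3 - N2 - Depot: 19+15+37+11+23 = 105
Depot - N2 - N1 - N3 - N4 - Depot: 8+39+12+13+31 = 103
Depot - N2 - N1 - N4 - N3 - Depot: 8+39+15+37+3 = 102
Depot - N2 - N3 - N1 - N4 - Depot: 8+33+22+15+31 = 109
Depot - N2 - N3 - N4 - N1 - Depot: 8+33+13+33+14 = 101
Depot - N2 - N4 - N1 - N3 - Depot: 8+6+33+12+3 = 62
Depot - N2 - N4 - N3 - N1 - Depot: 8+6+37+22+14 = 87
Depot - N3 - N1 - N2 - N4 - Depot: 31+22+22+6+31 = 112
Depot - N3 - N1 - N4 - N2 - Depot: 31+22+15+14+23 = 105
… (10 more)
The minimum is 62.
One optimal route: Depot → N2 → N4 → N1 → N3 → Depot.

Minimum total distance: 62 m.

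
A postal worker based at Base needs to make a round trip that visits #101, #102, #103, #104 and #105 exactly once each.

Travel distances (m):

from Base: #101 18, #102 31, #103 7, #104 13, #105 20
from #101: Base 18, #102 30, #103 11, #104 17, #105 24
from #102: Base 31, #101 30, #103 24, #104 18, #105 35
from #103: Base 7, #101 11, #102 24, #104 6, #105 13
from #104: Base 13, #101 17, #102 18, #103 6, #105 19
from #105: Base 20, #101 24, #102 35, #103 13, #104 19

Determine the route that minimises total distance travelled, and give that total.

There are 60 distinct closed tours to check (reversals are equivalent).
Base → #101 → #102 → #103 → #104 → #105 → Base: 18+30+24+6+19+20 = 117
Base → #101 → #102 → #103 → #105 → #104 → Base: 18+30+24+13+19+13 = 117
Base → #101 → #102 → #104 → #103 → #105 → Base: 18+30+18+6+13+20 = 105
Base → #101 → #102 → #104 → #105 → #103 → Base: 18+30+18+19+13+7 = 105
Base → #101 → #102 → #105 → #103 → #104 → Base: 18+30+35+13+6+13 = 115
Base → #101 → #102 → #105 → #104 → #103 → Base: 18+30+35+19+6+7 = 115
Base → #101 → #103 → #102 → #104 → #105 → Base: 18+11+24+18+19+20 = 110
Base → #101 → #103 → #102 → #105 → #104 → Base: 18+11+24+35+19+13 = 120
Base → #101 → #103 → #104 → #102 → #105 → Base: 18+11+6+18+35+20 = 108
Base → #101 → #103 → #104 → #105 → #102 → Base: 18+11+6+19+35+31 = 120
Base → #101 → #103 → #105 → #102 → #104 → Base: 18+11+13+35+18+13 = 108
Base → #101 → #103 → #105 → #104 → #102 → Base: 18+11+13+19+18+31 = 110
Base → #101 → #104 → #102 → #103 → #105 → Base: 18+17+18+24+13+20 = 110
Base → #101 → #104 → #102 → #105 → #103 → Base: 18+17+18+35+13+7 = 108
… (46 more)
The minimum is 105.
One optimal route: Base → #101 → #102 → #104 → #103 → #105 → Base (or its reverse).

Shortest round trip = 105 m.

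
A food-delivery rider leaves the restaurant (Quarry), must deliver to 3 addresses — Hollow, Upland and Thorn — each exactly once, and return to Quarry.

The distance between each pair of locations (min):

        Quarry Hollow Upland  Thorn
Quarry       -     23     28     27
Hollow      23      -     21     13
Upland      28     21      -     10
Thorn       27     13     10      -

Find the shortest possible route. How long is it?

Minimum total distance: 74 min.

There are 3 distinct closed tours to check (reversals are equivalent).
Quarry → Hollow → Upland → Thorn → Quarry: 23+21+10+27 = 81
Quarry → Hollow → Thorn → Upland → Quarry: 23+13+10+28 = 74
Quarry → Upland → Hollow → Thorn → Quarry: 28+21+13+27 = 89
The minimum is 74.
One optimal route: Quarry → Hollow → Thorn → Upland → Quarry (or its reverse).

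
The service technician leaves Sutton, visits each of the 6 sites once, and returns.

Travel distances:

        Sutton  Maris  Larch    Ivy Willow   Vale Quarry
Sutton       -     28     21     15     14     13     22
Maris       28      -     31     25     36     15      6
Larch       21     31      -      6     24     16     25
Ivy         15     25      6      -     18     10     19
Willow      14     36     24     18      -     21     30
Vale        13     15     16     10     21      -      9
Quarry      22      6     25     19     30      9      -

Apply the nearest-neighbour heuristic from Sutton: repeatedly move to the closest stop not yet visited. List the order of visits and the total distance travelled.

Sutton → [Vale:13 / Willow:14 / Ivy:15 / Larch:21 / Quarry:22 / Maris:28] → Vale (13)
Vale → [Quarry:9 / Ivy:10 / Maris:15 / Larch:16 / Willow:21] → Quarry (9)
Quarry → [Maris:6 / Ivy:19 / Larch:25 / Willow:30] → Maris (6)
Maris → [Ivy:25 / Larch:31 / Willow:36] → Ivy (25)
Ivy → [Larch:6 / Willow:18] → Larch (6)
Larch → [Willow:24] → Willow (24)
Return Willow→Sutton: 14.
Total = 13 + 9 + 6 + 25 + 6 + 24 + 14 = 97.

Nearest-neighbour total = 97; route Sutton → Vale → Quarry → Maris → Ivy → Larch → Willow → Sutton.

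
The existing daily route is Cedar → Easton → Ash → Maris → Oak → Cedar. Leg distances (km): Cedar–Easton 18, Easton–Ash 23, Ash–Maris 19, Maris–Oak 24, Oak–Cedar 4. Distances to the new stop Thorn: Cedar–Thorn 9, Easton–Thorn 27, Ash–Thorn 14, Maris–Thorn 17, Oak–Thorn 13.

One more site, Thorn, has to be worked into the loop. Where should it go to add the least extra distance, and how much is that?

Minimum extra distance: 6 km, inserting Thorn between Maris and Oak.

Insertion cost between consecutive stops i–j is d(i,Thorn) + d(Thorn,j) − d(i,j):
  between Cedar and Easton: 9 + 27 − 18 = 18
  between Easton and Ash: 27 + 14 − 23 = 18
  between Ash and Maris: 14 + 17 − 19 = 12
  between Maris and Oak: 17 + 13 − 24 = 6
  between Oak and Cedar: 13 + 9 − 4 = 18
Cheapest insertion is between Maris and Oak, adding 6.
New total = 88 + 6 = 94.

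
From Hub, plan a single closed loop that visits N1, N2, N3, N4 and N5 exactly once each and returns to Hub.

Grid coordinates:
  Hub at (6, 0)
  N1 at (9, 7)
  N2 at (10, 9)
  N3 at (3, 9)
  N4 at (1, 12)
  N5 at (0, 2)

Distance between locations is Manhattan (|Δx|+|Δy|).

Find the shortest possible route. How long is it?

Minimum total distance: 44.

Hub-N1-N2-N3-N4-N5-Hub: 10+3+7+5+11+8 = 44
Hub-N1-N2-N3-N5-N4-Hub: 10+3+7+10+11+17 = 58
Hub-N1-N2-N4-N3-N5-Hub: 10+3+12+5+10+8 = 48
Hub-N1-N2-N4-N5-N3-Hub: 10+3+12+11+10+12 = 58
Hub-N1-N2-N5-N3-N4-Hub: 10+3+17+10+5+17 = 62
Hub-N1-N2-N5-N4-N3-Hub: 10+3+17+11+5+12 = 58
Hub-N1-N3-N2-N4-N5-Hub: 10+8+7+12+11+8 = 56
Hub-N1-N3-N2-N5-N4-Hub: 10+8+7+17+11+17 = 70
Hub-N1-N3-N4-N2-N5-Hub: 10+8+5+12+17+8 = 60
Hub-N1-N3-N4-N5-N2-Hub: 10+8+5+11+17+13 = 64
Hub-N1-N3-N5-N2-N4-Hub: 10+8+10+17+12+17 = 74
Hub-N1-N3-N5-N4-N2-Hub: 10+8+10+11+12+13 = 64
Hub-N1-N4-N2-N3-N5-Hub: 10+13+12+7+10+8 = 60
Hub-N1-N4-N2-N5-N3-Hub: 10+13+12+17+10+12 = 74
… (46 more)
The minimum is 44.
One optimal route: Hub → N1 → N2 → N3 → N4 → N5 → Hub (or its reverse).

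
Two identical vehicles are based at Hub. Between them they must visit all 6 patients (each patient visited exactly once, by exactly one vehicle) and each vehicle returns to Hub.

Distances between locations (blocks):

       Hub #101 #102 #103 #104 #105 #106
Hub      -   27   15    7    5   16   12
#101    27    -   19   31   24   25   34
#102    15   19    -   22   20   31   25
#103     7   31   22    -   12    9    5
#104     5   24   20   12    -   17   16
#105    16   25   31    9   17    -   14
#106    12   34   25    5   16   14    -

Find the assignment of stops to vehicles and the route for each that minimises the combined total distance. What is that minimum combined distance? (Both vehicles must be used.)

Minimum combined distance: 95 blocks.

Try each way of splitting the stops between the two vehicles (each non-empty) and, for each split, find the best tour for each vehicle:
  {#101} + {#102, #103, #104, #105, #106}: 54 + 76 = 130
  {#102} + {#101, #103, #104, #105, #106}: 30 + 80 = 110
  {#101, #102} + {#103, #104, #105, #106}: 61 + 48 = 109
  {#103} + {#101, #102, #104, #105, #106}: 14 + 94 = 108
  {#101, #103} + {#102, #104, #105, #106}: 65 + 76 = 141
  {#102, #103} + {#101, #104, #105, #106}: 44 + 80 = 124
  … (31 splits in total)
  {#104} + {#101, #102, #103, #105, #106}: 10 + 85 = 95  ← best
Best: vehicle 1 Hub → #104 → Hub = 10; vehicle 2 Hub → #102 → #101 → #105 → #103 → #106 → Hub = 85; combined 95.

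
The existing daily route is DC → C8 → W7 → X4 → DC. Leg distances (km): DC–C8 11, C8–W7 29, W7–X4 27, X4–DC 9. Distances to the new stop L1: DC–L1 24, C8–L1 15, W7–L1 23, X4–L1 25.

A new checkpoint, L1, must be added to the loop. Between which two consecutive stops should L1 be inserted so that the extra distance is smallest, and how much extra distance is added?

Adding 9 km by placing L1 on the C8–W7 leg.

Insertion cost between consecutive stops i–j is d(i,L1) + d(L1,j) − d(i,j):
  between DC and C8: 24 + 15 − 11 = 28
  between C8 and W7: 15 + 23 − 29 = 9
  between W7 and X4: 23 + 25 − 27 = 21
  between X4 and DC: 25 + 24 − 9 = 40
Cheapest insertion is between C8 and W7, adding 9.
New total = 76 + 9 = 85.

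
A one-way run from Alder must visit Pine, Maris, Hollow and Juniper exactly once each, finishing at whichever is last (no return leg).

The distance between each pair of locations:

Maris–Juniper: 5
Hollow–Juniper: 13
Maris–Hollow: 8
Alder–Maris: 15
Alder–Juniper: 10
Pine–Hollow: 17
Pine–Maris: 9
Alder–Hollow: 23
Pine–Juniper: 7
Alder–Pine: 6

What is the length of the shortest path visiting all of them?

Shortest open route: 26.

There are 4! = 24 possible orderings.
Alder→Pine→Maris→Hollow→Juniper: 6+9+8+13 = 36
Alder→Pine→Maris→Juniper→Hollow: 6+9+5+13 = 33
Alder→Pine→Hollow→Maris→Juniper: 6+17+8+5 = 36
Alder→Pine→Hollow→Juniper→Maris: 6+17+13+5 = 41
Alder→Pine→Juniper→Maris→Hollow: 6+7+5+8 = 26
Alder→Pine→Juniper→Hollow→Maris: 6+7+13+8 = 34
Alder→Maris→Pine→Hollow→Juniper: 15+9+17+13 = 54
Alder→Maris→Pine→Juniper→Hollow: 15+9+7+13 = 44
Alder→Maris→Hollow→Pine→Juniper: 15+8+17+7 = 47
Alder→Maris→Hollow→Juniper→Pine: 15+8+13+7 = 43
Alder→Maris→Juniper→Pine→Hollow: 15+5+7+17 = 44
Alder→Maris→Juniper→Hollow→Pine: 15+5+13+17 = 50
Alder→Hollow→Pine→Maris→Juniper: 23+17+9+5 = 54
Alder→Hollow→Pine→Juniper→Maris: 23+17+7+5 = 52
… (10 more)
The minimum is 26.
One shortest path: Alder → Pine → Juniper → Maris → Hollow.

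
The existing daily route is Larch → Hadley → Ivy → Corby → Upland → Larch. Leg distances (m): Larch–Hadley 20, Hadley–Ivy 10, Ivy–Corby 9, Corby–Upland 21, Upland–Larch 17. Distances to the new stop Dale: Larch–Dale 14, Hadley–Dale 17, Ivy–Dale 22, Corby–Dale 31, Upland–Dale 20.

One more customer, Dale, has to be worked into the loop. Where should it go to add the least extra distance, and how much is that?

+11 m — insert Dale between Larch and Hadley.

Insertion cost between consecutive stops i–j is d(i,Dale) + d(Dale,j) − d(i,j):
  between Larch and Hadley: 14 + 17 − 20 = 11
  between Hadley and Ivy: 17 + 22 − 10 = 29
  between Ivy and Corby: 22 + 31 − 9 = 44
  between Corby and Upland: 31 + 20 − 21 = 30
  between Upland and Larch: 20 + 14 − 17 = 17
Cheapest insertion is between Larch and Hadley, adding 11.
New total = 77 + 11 = 88.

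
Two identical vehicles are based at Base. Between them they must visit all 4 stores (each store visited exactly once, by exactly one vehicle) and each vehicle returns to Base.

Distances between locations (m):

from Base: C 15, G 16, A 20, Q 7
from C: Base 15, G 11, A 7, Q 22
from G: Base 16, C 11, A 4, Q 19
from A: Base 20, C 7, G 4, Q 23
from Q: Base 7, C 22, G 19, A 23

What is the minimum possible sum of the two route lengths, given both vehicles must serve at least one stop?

Minimum combined distance: 56 m.

Try each way of splitting the stops between the two vehicles (each non-empty) and, for each split, find the best tour for each vehicle:
  {C} + {G, A, Q}: 30 + 50 = 80
  {G} + {C, A, Q}: 32 + 52 = 84
  {C, G} + {A, Q}: 42 + 50 = 92
  {A} + {C, G, Q}: 40 + 52 = 92
  {C, A} + {G, Q}: 42 + 42 = 84
  {G, A} + {C, Q}: 40 + 44 = 84
  … (7 splits in total)
  {C, G, A} + {Q}: 42 + 14 = 56  ← best
Best: vehicle 1 Base → C → A → G → Base = 42; vehicle 2 Base → Q → Base = 14; combined 56.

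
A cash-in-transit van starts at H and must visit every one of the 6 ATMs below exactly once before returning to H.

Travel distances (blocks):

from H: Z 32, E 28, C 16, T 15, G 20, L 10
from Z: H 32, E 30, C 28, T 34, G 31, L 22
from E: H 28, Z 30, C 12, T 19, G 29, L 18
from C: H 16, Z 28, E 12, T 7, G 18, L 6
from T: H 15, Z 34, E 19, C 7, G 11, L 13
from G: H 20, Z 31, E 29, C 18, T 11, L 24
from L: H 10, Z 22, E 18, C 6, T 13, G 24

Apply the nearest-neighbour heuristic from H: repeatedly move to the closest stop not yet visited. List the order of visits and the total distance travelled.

H → [L:10 / T:15 / C:16 / G:20 / E:28 / Z:32] → L (10)
L → [C:6 / T:13 / E:18 / Z:22 / G:24] → C (6)
C → [T:7 / E:12 / G:18 / Z:28] → T (7)
T → [G:11 / E:19 / Z:34] → G (11)
G → [E:29 / Z:31] → E (29)
E → [Z:30] → Z (30)
Return Z→H: 32.
Total = 10 + 6 + 7 + 11 + 29 + 30 + 32 = 125.

Nearest-neighbour total = 125 blocks; route H → L → C → T → G → E → Z → H.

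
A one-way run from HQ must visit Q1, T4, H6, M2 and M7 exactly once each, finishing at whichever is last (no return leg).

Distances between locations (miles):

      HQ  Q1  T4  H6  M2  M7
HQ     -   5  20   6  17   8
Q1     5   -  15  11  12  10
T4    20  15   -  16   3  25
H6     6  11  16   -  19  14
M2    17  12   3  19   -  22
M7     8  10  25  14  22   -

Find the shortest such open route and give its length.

Minimum one-way distance = 45 miles.

There are 5! = 120 possible orderings.
HQ - Q1 - T4 - H6 - M2 - M7: 5+15+16+19+22 = 77
HQ - Q1 - T4 - H6 - M7 - M2: 5+15+16+14+22 = 72
HQ - Q1 - T4 - M2 - H6 - M7: 5+15+3+19+14 = 56
HQ - Q1 - T4 - M2 - M7 - H6: 5+15+3+22+14 = 59
HQ - Q1 - T4 - M7 - H6 - M2: 5+15+25+14+19 = 78
HQ - Q1 - T4 - M7 - M2 - H6: 5+15+25+22+19 = 86
HQ - Q1 - H6 - T4 - M2 - M7: 5+11+16+3+22 = 57
HQ - Q1 - H6 - T4 - M7 - M2: 5+11+16+25+22 = 79
HQ - Q1 - H6 - M2 - T4 - M7: 5+11+19+3+25 = 63
HQ - Q1 - H6 - M2 - M7 - T4: 5+11+19+22+25 = 82
HQ - Q1 - H6 - M7 - T4 - M2: 5+11+14+25+3 = 58
HQ - Q1 - H6 - M7 - M2 - T4: 5+11+14+22+3 = 55
HQ - Q1 - M2 - T4 - H6 - M7: 5+12+3+16+14 = 50
HQ - Q1 - M2 - T4 - M7 - H6: 5+12+3+25+14 = 59
… (106 more)
HQ - H6 - M7 - Q1 - M2 - T4: 6+14+10+12+3 = 45  ← best
The minimum is 45.
One shortest path: HQ → H6 → M7 → Q1 → M2 → T4.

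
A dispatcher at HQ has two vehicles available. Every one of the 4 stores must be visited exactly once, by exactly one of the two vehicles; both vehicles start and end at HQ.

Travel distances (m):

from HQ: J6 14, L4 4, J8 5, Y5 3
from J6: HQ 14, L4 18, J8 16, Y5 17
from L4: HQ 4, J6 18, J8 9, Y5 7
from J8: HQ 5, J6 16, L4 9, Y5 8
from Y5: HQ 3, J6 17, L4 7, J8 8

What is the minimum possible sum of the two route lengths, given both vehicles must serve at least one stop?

49 m — the smallest possible combined total.

There are 2^3 − 1 = 7 ways to divide the 4 stops into two non-empty groups. For each, the best each vehicle can do is its own shortest tour through its group:
  {J6} + {L4, J8, Y5}: 28 + 24 = 52
  {L4} + {J6, J8, Y5}: 8 + 41 = 49
  {J6, L4} + {J8, Y5}: 36 + 16 = 52
  {J8} + {J6, L4, Y5}: 10 + 42 = 52
  {J6, J8} + {L4, Y5}: 35 + 14 = 49
  {L4, J8} + {J6, Y5}: 18 + 34 = 52
  … (7 splits in total)
Best: vehicle 1 HQ → L4 → HQ = 8; vehicle 2 HQ → J6 → J8 → Y5 → HQ = 41; combined 49.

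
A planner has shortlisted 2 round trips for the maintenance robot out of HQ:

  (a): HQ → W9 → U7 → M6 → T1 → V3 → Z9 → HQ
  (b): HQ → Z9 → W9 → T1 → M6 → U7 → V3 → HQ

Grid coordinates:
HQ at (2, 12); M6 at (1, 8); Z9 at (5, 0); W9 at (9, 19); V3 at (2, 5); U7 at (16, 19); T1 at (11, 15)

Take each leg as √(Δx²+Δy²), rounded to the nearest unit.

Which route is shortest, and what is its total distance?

79 — (a) is the shortest.

(a): 10 + 7 + 19 + 12 + 13 + 6 + 12 = 79
(b): 12 + 19 + 4 + 12 + 19 + 20 + 7 = 93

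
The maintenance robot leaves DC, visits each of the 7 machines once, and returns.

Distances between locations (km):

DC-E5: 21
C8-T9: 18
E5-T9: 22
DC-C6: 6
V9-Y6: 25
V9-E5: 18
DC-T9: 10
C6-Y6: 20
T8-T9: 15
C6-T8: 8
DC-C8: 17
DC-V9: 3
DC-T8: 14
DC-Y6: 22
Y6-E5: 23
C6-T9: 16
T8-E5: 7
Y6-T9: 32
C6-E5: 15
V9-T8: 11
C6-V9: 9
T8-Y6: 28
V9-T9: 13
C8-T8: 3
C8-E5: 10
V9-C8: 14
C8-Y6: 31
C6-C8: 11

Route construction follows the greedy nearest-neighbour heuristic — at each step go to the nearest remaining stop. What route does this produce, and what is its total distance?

109 km along DC → V9 → C6 → T8 → C8 → E5 → T9 → Y6 → DC.

At DC the remaining stops are V9 3, C6 6, T9 10, T8 14, C8 17, E5 21, Y6 22; go to V9.
At V9 the remaining stops are C6 9, T8 11, T9 13, C8 14, E5 18, Y6 25; go to C6.
At C6 the remaining stops are T8 8, C8 11, E5 15, T9 16, Y6 20; go to T8.
At T8 the remaining stops are C8 3, E5 7, T9 15, Y6 28; go to C8.
At C8 the remaining stops are E5 10, T9 18, Y6 31; go to E5.
At E5 the remaining stops are T9 22, Y6 23; go to T9.
At T9 the remaining stops are Y6 32; go to Y6.
Return Y6→DC: 22.
Total = 3 + 9 + 8 + 3 + 10 + 22 + 32 + 22 = 109.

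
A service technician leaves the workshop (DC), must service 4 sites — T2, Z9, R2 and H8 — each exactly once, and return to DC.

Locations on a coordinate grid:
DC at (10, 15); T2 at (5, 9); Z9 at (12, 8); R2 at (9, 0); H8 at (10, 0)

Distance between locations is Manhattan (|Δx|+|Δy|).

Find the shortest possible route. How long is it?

Shortest round trip = 44.

DC→T2→Z9→R2→H8→DC: 11+8+11+1+15 = 46
DC→T2→Z9→H8→R2→DC: 11+8+10+1+16 = 46
DC→T2→R2→Z9→H8→DC: 11+13+11+10+15 = 60
DC→T2→R2→H8→Z9→DC: 11+13+1+10+9 = 44
DC→T2→H8→Z9→R2→DC: 11+14+10+11+16 = 62
DC→T2→H8→R2→Z9→DC: 11+14+1+11+9 = 46
DC→Z9→T2→R2→H8→DC: 9+8+13+1+15 = 46
DC→Z9→T2→H8→R2→DC: 9+8+14+1+16 = 48
DC→Z9→R2→T2→H8→DC: 9+11+13+14+15 = 62
DC→Z9→H8→T2→R2→DC: 9+10+14+13+16 = 62
DC→R2→T2→Z9→H8→DC: 16+13+8+10+15 = 62
DC→R2→Z9→T2→H8→DC: 16+11+8+14+15 = 64
The minimum is 44.
One optimal route: DC → T2 → R2 → H8 → Z9 → DC (or its reverse).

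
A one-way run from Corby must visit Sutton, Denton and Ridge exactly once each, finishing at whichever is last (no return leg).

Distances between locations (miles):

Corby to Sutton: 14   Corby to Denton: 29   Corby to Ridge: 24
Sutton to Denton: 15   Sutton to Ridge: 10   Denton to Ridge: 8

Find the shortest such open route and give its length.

There are 3! = 6 possible orderings.
Corby → Sutton → Denton → Ridge: 14+15+8 = 37
Corby → Sutton → Ridge → Denton: 14+10+8 = 32
Corby → Denton → Sutton → Ridge: 29+15+10 = 54
Corby → Denton → Ridge → Sutton: 29+8+10 = 47
Corby → Ridge → Sutton → Denton: 24+10+15 = 49
Corby → Ridge → Denton → Sutton: 24+8+15 = 47
The minimum is 32.
One shortest path: Corby → Sutton → Ridge → Denton.

Shortest open route: 32 miles.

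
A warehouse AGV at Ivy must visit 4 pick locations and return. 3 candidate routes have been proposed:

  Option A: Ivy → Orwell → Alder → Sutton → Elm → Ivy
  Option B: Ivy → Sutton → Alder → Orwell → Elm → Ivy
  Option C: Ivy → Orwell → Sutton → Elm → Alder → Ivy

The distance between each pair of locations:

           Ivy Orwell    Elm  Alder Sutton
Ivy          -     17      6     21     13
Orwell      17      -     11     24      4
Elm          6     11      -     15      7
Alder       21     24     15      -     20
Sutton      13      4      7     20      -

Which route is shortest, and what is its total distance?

Shortest is Option C, total 64.

Option A: 17 + 24 + 20 + 7 + 6 = 74
Option B: 13 + 20 + 24 + 11 + 6 = 74
Option C: 17 + 4 + 7 + 15 + 21 = 64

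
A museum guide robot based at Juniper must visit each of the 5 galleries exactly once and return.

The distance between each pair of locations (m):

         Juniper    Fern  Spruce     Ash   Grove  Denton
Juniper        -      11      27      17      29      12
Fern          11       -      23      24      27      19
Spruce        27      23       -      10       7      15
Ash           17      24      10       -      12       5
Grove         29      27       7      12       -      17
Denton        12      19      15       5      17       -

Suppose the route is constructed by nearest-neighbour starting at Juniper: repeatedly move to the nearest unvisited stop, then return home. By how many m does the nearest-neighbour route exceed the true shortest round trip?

From Juniper: Fern=11, Denton=12, Ash=17, Spruce=27, Grove=29 → choose Fern (11).
From Fern: Denton=19, Spruce=23, Ash=24, Grove=27 → choose Denton (19).
From Denton: Ash=5, Spruce=15, Grove=17 → choose Ash (5).
From Ash: Spruce=10, Grove=12 → choose Spruce (10).
From Spruce: Grove=7 → choose Grove (7).
NN route Juniper → Fern → Denton → Ash → Spruce → Grove → Juniper costs 81.
Optimal: Juniper → Fern → Spruce → Grove → Ash → Denton → Juniper costs 70 (by enumerating all 60 distinct tours).
Excess = 81 − 70 = 11.

The nearest-neighbour route is 11 m longer than optimal.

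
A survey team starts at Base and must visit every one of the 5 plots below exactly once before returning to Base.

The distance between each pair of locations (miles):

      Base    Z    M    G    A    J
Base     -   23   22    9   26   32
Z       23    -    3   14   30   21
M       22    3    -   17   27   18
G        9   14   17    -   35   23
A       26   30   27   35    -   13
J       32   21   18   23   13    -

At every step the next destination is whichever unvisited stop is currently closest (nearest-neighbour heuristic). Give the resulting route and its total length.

Total distance 83 miles via the nearest-neighbour route Base → G → Z → M → J → A → Base.

Base → [G:9 / M:22 / Z:23 / A:26 / J:32] → G (9)
G → [Z:14 / M:17 / J:23 / A:35] → Z (14)
Z → [M:3 / J:21 / A:30] → M (3)
M → [J:18 / A:27] → J (18)
J → [A:13] → A (13)
Return A→Base: 26.
Total = 9 + 14 + 3 + 18 + 13 + 26 = 83.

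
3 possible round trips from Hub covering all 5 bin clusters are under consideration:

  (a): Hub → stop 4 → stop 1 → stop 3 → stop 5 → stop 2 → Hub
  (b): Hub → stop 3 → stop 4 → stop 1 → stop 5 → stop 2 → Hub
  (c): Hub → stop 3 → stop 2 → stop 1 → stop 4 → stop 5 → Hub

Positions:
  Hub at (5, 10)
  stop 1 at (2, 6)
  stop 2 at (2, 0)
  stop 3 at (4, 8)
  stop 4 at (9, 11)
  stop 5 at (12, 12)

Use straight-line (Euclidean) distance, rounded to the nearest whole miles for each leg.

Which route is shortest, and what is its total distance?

(a): 4 + 9 + 3 + 9 + 16 + 10 = 51
(b): 2 + 6 + 9 + 12 + 16 + 10 = 55
(c): 2 + 8 + 6 + 9 + 3 + 7 = 35

Shortest is (c), total 35 miles.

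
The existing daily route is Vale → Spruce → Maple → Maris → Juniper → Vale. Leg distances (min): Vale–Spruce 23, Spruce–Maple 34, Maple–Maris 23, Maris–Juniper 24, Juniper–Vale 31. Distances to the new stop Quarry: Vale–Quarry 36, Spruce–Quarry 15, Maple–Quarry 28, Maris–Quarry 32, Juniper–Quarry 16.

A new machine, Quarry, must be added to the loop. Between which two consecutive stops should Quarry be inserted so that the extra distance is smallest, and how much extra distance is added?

Insertion cost between consecutive stops i–j is d(i,Quarry) + d(Quarry,j) − d(i,j):
  between Vale and Spruce: 36 + 15 − 23 = 28
  between Spruce and Maple: 15 + 28 − 34 = 9
  between Maple and Maris: 28 + 32 − 23 = 37
  between Maris and Juniper: 32 + 16 − 24 = 24
  between Juniper and Vale: 16 + 36 − 31 = 21
Cheapest insertion is between Spruce and Maple, adding 9.
New total = 135 + 9 = 144.

Adding 9 min by placing Quarry on the Spruce–Maple leg.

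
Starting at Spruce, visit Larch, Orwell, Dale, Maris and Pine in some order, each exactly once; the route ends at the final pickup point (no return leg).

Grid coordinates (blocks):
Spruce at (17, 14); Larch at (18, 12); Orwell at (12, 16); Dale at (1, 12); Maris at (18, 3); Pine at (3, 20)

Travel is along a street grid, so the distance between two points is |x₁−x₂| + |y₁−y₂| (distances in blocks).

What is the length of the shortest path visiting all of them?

Shortest open route: 54 blocks.

There are 5! = 120 possible orderings.
Spruce→Larch→Orwell→Dale→Maris→Pine: 3+10+15+26+32 = 86
Spruce→Larch→Orwell→Dale→Pine→Maris: 3+10+15+10+32 = 70
Spruce→Larch→Orwell→Maris→Dale→Pine: 3+10+19+26+10 = 68
Spruce→Larch→Orwell→Maris→Pine→Dale: 3+10+19+32+10 = 74
Spruce→Larch→Orwell→Pine→Dale→Maris: 3+10+13+10+26 = 62
Spruce→Larch→Orwell→Pine→Maris→Dale: 3+10+13+32+26 = 84
Spruce→Larch→Dale→Orwell→Maris→Pine: 3+17+15+19+32 = 86
Spruce→Larch→Dale→Orwell→Pine→Maris: 3+17+15+13+32 = 80
Spruce→Larch→Dale→Maris→Orwell→Pine: 3+17+26+19+13 = 78
Spruce→Larch→Dale→Maris→Pine→Orwell: 3+17+26+32+13 = 91
Spruce→Larch→Dale→Pine→Orwell→Maris: 3+17+10+13+19 = 62
Spruce→Larch→Dale→Pine→Maris→Orwell: 3+17+10+32+19 = 81
Spruce→Larch→Maris→Orwell→Dale→Pine: 3+9+19+15+10 = 56
Spruce→Larch→Maris→Orwell→Pine→Dale: 3+9+19+13+10 = 54
… (106 more)
The minimum is 54.
One shortest path: Spruce → Larch → Maris → Orwell → Pine → Dale.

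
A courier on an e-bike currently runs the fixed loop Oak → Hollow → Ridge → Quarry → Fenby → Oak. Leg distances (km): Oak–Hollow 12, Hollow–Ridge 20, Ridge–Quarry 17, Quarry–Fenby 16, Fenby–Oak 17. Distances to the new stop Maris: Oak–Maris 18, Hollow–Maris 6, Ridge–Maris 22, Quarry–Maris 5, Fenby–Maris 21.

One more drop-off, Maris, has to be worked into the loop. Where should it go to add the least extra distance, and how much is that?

Insertion cost between consecutive stops i–j is d(i,Maris) + d(Maris,j) − d(i,j):
  between Oak and Hollow: 18 + 6 − 12 = 12
  between Hollow and Ridge: 6 + 22 − 20 = 8
  between Ridge and Quarry: 22 + 5 − 17 = 10
  between Quarry and Fenby: 5 + 21 − 16 = 10
  between Fenby and Oak: 21 + 18 − 17 = 22
Cheapest insertion is between Hollow and Ridge, adding 8.
New total = 82 + 8 = 90.

+8 km — insert Maris between Hollow and Ridge.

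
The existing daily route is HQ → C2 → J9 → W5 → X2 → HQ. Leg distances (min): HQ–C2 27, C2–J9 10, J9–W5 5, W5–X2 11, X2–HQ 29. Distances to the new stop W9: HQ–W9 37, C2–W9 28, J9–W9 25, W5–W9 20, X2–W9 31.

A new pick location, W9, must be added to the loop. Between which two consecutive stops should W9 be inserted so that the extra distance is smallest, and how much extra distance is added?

Adding 38 min by placing W9 on the HQ–C2 leg.

Insertion cost between consecutive stops i–j is d(i,W9) + d(W9,j) − d(i,j):
  between HQ and C2: 37 + 28 − 27 = 38
  between C2 and J9: 28 + 25 − 10 = 43
  between J9 and W5: 25 + 20 − 5 = 40
  between W5 and X2: 20 + 31 − 11 = 40
  between X2 and HQ: 31 + 37 − 29 = 39
Cheapest insertion is between HQ and C2, adding 38.
New total = 82 + 38 = 120.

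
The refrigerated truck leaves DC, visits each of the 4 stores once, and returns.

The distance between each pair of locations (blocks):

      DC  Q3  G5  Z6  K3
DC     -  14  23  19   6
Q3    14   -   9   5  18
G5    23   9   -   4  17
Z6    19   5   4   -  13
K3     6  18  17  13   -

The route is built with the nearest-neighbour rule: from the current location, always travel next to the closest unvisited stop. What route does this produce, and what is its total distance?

DC → [K3:6 / Q3:14 / Z6:19 / G5:23] → K3 (6)
K3 → [Z6:13 / G5:17 / Q3:18] → Z6 (13)
Z6 → [G5:4 / Q3:5] → G5 (4)
G5 → [Q3:9] → Q3 (9)
Return Q3→DC: 14.
Total = 6 + 13 + 4 + 9 + 14 = 46.

46 blocks along DC → K3 → Z6 → G5 → Q3 → DC.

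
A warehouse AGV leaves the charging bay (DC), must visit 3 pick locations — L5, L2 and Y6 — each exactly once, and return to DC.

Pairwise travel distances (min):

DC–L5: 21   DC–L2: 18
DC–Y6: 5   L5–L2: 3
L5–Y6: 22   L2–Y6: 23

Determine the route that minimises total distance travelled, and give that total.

48 min — the shortest possible round trip.

There are 3 distinct closed tours to check (reversals are equivalent).
DC→L5→L2→Y6→DC: 21+3+23+5 = 52
DC→L5→Y6→L2→DC: 21+22+23+18 = 84
DC→L2→L5→Y6→DC: 18+3+22+5 = 48
The minimum is 48.
One optimal route: DC → L2 → L5 → Y6 → DC (or its reverse).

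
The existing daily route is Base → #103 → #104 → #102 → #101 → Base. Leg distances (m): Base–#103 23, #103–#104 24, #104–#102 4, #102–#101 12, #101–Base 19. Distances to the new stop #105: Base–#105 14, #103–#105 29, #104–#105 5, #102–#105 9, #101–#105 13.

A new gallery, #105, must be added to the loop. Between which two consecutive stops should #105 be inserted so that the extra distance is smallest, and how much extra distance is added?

Minimum extra distance: 8 m, inserting #105 between #101 and Base.

Insertion cost between consecutive stops i–j is d(i,#105) + d(#105,j) − d(i,j):
  between Base and #103: 14 + 29 − 23 = 20
  between #103 and #104: 29 + 5 − 24 = 10
  between #104 and #102: 5 + 9 − 4 = 10
  between #102 and #101: 9 + 13 − 12 = 10
  between #101 and Base: 13 + 14 − 19 = 8
Cheapest insertion is between #101 and Base, adding 8.
New total = 82 + 8 = 90.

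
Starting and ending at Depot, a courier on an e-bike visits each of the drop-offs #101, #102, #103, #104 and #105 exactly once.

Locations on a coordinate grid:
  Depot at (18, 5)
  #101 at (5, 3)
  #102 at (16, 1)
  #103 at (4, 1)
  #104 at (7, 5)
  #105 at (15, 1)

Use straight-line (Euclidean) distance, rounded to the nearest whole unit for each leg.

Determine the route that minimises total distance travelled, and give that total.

Depot - #101 - #102 - #103 - #104 - #105 - Depot: 13+11+12+5+9+5 = 55
Depot - #101 - #102 - #103 - #105 - #104 - Depot: 13+11+12+11+9+11 = 67
Depot - #101 - #102 - #104 - #103 - #105 - Depot: 13+11+10+5+11+5 = 55
Depot - #101 - #102 - #104 - #105 - #103 - Depot: 13+11+10+9+11+15 = 69
Depot - #101 - #102 - #105 - #103 - #104 - Depot: 13+11+1+11+5+11 = 52
Depot - #101 - #102 - #105 - #104 - #103 - Depot: 13+11+1+9+5+15 = 54
Depot - #101 - #103 - #102 - #104 - #105 - Depot: 13+2+12+10+9+5 = 51
Depot - #101 - #103 - #102 - #105 - #104 - Depot: 13+2+12+1+9+11 = 48
Depot - #101 - #103 - #104 - #102 - #105 - Depot: 13+2+5+10+1+5 = 36
Depot - #101 - #103 - #104 - #105 - #102 - Depot: 13+2+5+9+1+4 = 34
Depot - #101 - #103 - #105 - #102 - #104 - Depot: 13+2+11+1+10+11 = 48
Depot - #101 - #103 - #105 - #104 - #102 - Depot: 13+2+11+9+10+4 = 49
Depot - #101 - #104 - #102 - #103 - #105 - Depot: 13+3+10+12+11+5 = 54
Depot - #101 - #104 - #102 - #105 - #103 - Depot: 13+3+10+1+11+15 = 53
… (46 more)
Depot - #102 - #105 - #103 - #101 - #104 - Depot: 4+1+11+2+3+11 = 32  ← best
The minimum is 32.
One optimal route: Depot → #102 → #105 → #103 → #101 → #104 → Depot (or its reverse).

Minimum total distance: 32.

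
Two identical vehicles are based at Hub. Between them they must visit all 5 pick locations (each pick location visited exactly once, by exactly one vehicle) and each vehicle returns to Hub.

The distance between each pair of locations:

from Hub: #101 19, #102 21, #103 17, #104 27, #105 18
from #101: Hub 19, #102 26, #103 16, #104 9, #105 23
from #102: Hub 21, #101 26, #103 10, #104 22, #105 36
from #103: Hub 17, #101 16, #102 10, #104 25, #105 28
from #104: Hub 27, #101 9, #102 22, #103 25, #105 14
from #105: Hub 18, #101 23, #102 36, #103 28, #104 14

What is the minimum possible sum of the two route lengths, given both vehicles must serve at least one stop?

Minimum combined distance: 108.

There are 2^4 − 1 = 15 ways to divide the 5 stops into two non-empty groups. For each, the best each vehicle can do is its own shortest tour through its group:
  {#101} + {#102, #103, #104, #105}: 38 + 81 = 119
  {#102} + {#101, #103, #104, #105}: 42 + 74 = 116
  {#101, #102} + {#103, #104, #105}: 66 + 74 = 140
  {#103} + {#101, #102, #104, #105}: 34 + 88 = 122
  {#101, #103} + {#102, #104, #105}: 52 + 75 = 127
  {#102, #103} + {#101, #104, #105}: 48 + 60 = 108
  … (15 splits in total)
Best: vehicle 1 Hub → #102 → #103 → Hub = 48; vehicle 2 Hub → #101 → #104 → #105 → Hub = 60; combined 108.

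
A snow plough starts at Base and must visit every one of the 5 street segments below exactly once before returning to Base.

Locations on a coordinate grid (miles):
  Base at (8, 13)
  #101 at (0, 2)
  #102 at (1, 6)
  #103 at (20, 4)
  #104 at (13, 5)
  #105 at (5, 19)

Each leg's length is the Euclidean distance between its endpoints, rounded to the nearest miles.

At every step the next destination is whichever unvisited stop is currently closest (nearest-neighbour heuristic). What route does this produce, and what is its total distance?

Base → [#105:7 / #104:9 / #102:10 / #101:14 / #103:15] → #105 (7)
#105 → [#102:14 / #104:16 / #101:18 / #103:21] → #102 (14)
#102 → [#101:4 / #104:12 / #103:19] → #101 (4)
#101 → [#104:13 / #103:20] → #104 (13)
#104 → [#103:7] → #103 (7)
Return #103→Base: 15.
Total = 7 + 14 + 4 + 13 + 7 + 15 = 60.

Nearest-neighbour total = 60 miles; route Base → #105 → #102 → #101 → #104 → #103 → Base.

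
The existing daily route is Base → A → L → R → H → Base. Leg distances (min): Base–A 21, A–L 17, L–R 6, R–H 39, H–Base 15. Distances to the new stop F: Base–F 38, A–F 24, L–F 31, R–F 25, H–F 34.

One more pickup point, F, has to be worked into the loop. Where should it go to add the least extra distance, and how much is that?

Adding 20 min by placing F on the R–H leg.

Insertion cost between consecutive stops i–j is d(i,F) + d(F,j) − d(i,j):
  between Base and A: 38 + 24 − 21 = 41
  between A and L: 24 + 31 − 17 = 38
  between L and R: 31 + 25 − 6 = 50
  between R and H: 25 + 34 − 39 = 20
  between H and Base: 34 + 38 − 15 = 57
Cheapest insertion is between R and H, adding 20.
New total = 98 + 20 = 118.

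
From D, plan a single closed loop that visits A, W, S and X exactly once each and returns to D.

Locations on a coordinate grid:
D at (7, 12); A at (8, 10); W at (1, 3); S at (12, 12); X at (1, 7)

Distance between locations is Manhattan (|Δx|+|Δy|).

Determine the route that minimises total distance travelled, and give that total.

There are 12 distinct closed tours to check (reversals are equivalent).
D - A - W - S - X - D: 3+14+20+16+11 = 64
D - A - W - X - S - D: 3+14+4+16+5 = 42
D - A - S - W - X - D: 3+6+20+4+11 = 44
D - A - S - X - W - D: 3+6+16+4+15 = 44
D - A - X - W - S - D: 3+10+4+20+5 = 42
D - A - X - S - W - D: 3+10+16+20+15 = 64
D - W - A - S - X - D: 15+14+6+16+11 = 62
D - W - A - X - S - D: 15+14+10+16+5 = 60
D - W - S - A - X - D: 15+20+6+10+11 = 62
D - W - X - A - S - D: 15+4+10+6+5 = 40
D - S - A - W - X - D: 5+6+14+4+11 = 40
D - S - W - A - X - D: 5+20+14+10+11 = 60
The minimum is 40.
One optimal route: D → W → X → A → S → D (or its reverse).

40 — the shortest possible round trip.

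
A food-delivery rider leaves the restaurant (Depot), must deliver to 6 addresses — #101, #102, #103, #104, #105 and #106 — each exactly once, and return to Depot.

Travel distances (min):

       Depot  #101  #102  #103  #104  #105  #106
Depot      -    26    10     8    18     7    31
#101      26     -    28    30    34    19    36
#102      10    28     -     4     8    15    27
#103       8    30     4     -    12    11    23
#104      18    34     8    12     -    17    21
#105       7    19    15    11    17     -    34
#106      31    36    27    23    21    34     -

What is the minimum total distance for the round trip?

Shortest round trip = 103 min.

With 6 stops there are 6!/2 = 360 distinct round trips (a route and its reverse cost the same).
Depot → #101 → #102 → #103 → #104 → #105 → #106 → Depot: 26+28+4+12+17+34+31 = 152
Depot → #101 → #102 → #103 → #104 → #106 → #105 → Depot: 26+28+4+12+21+34+7 = 132
Depot → #101 → #102 → #103 → #105 → #104 → #106 → Depot: 26+28+4+11+17+21+31 = 138
Depot → #101 → #102 → #103 → #105 → #106 → #104 → Depot: 26+28+4+11+34+21+18 = 142
Depot → #101 → #102 → #103 → #106 → #104 → #105 → Depot: 26+28+4+23+21+17+7 = 126
Depot → #101 → #102 → #103 → #106 → #105 → #104 → Depot: 26+28+4+23+34+17+18 = 150
Depot → #101 → #102 → #104 → #103 → #105 → #106 → Depot: 26+28+8+12+11+34+31 = 150
Depot → #101 → #102 → #104 → #103 → #106 → #105 → Depot: 26+28+8+12+23+34+7 = 138
… (352 more)
Depot → #103 → #102 → #104 → #106 → #101 → #105 → Depot: 8+4+8+21+36+19+7 = 103  ← best
The minimum is 103.
One optimal route: Depot → #103 → #102 → #104 → #106 → #101 → #105 → Depot (or its reverse).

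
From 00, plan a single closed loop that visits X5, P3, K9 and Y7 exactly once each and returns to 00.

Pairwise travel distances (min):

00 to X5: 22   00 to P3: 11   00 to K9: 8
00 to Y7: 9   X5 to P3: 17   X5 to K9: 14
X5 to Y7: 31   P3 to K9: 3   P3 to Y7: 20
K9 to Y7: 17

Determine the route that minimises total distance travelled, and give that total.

There are 12 distinct closed tours to check (reversals are equivalent).
00→X5→P3→K9→Y7→00: 22+17+3+17+9 = 68
00→X5→P3→Y7→K9→00: 22+17+20+17+8 = 84
00→X5→K9→P3→Y7→00: 22+14+3+20+9 = 68
00→X5→K9→Y7→P3→00: 22+14+17+20+11 = 84
00→X5→Y7→P3→K9→00: 22+31+20+3+8 = 84
00→X5→Y7→K9→P3→00: 22+31+17+3+11 = 84
00→P3→X5→K9→Y7→00: 11+17+14+17+9 = 68
00→P3→X5→Y7→K9→00: 11+17+31+17+8 = 84
00→P3→K9→X5→Y7→00: 11+3+14+31+9 = 68
00→P3→Y7→X5→K9→00: 11+20+31+14+8 = 84
00→K9→X5→P3→Y7→00: 8+14+17+20+9 = 68
00→K9→P3→X5→Y7→00: 8+3+17+31+9 = 68
The minimum is 68.
One optimal route: 00 → X5 → P3 → K9 → Y7 → 00 (or its reverse).

68 min — the shortest possible round trip.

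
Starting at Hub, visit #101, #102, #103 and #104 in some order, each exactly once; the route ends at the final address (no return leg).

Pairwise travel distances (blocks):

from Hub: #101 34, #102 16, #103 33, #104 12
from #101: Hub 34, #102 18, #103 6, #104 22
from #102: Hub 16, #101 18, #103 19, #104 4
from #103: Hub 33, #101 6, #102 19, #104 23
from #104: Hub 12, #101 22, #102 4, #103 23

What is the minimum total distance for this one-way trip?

There are 4! = 24 possible orderings.
Hub - #101 - #102 - #103 - #104: 34+18+19+23 = 94
Hub - #101 - #102 - #104 - #103: 34+18+4+23 = 79
Hub - #101 - #103 - #102 - #104: 34+6+19+4 = 63
Hub - #101 - #103 - #104 - #102: 34+6+23+4 = 67
Hub - #101 - #104 - #102 - #103: 34+22+4+19 = 79
Hub - #101 - #104 - #103 - #102: 34+22+23+19 = 98
Hub - #102 - #101 - #103 - #104: 16+18+6+23 = 63
Hub - #102 - #101 - #104 - #103: 16+18+22+23 = 79
Hub - #102 - #103 - #101 - #104: 16+19+6+22 = 63
Hub - #102 - #103 - #104 - #101: 16+19+23+22 = 80
Hub - #102 - #104 - #101 - #103: 16+4+22+6 = 48
Hub - #102 - #104 - #103 - #101: 16+4+23+6 = 49
Hub - #103 - #101 - #102 - #104: 33+6+18+4 = 61
Hub - #103 - #101 - #104 - #102: 33+6+22+4 = 65
… (10 more)
Hub - #104 - #102 - #101 - #103: 12+4+18+6 = 40  ← best
The minimum is 40.
One shortest path: Hub → #104 → #102 → #101 → #103.

40 blocks — the minimum one-way total.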